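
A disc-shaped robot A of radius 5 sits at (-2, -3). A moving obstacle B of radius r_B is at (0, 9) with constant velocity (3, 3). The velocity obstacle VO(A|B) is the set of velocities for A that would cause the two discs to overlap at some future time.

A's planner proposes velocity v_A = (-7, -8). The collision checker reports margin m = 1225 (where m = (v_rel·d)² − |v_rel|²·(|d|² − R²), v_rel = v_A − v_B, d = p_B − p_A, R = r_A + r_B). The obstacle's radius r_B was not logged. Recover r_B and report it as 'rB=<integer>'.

m = 1225
d = (2, 12);  v_rel = (-10, -11),  |v_rel|² = 221
v_rel×d = (-10)·(12) − (-11)·(2) = -98
since m = R²·221 − (-98)²:  R² = (9604 + 1225) / 221 = 49
R = √49 = 7  ⇒  r_B = 7 − 5 = 2

rB=2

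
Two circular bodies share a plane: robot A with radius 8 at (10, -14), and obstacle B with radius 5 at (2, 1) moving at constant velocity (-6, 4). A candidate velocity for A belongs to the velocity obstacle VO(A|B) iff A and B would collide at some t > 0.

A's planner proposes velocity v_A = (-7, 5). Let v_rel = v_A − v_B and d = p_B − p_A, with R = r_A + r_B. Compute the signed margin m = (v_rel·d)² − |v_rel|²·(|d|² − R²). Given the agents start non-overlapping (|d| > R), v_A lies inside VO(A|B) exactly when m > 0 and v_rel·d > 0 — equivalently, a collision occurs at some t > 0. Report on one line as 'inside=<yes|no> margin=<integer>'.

d = (-8, 15),  |d|² = 289;  R = 8+5 = 13,  c = 289−13² = 120
v_rel = (-1, 1),  |v_rel|² = 2;  v_rel·d = (-1)·(-8) + (1)·(15) = 23
2·t² − 46·t + 120 = 0  ⇒  m = 23² − 2·120 = 289
m = 289 > 0,  v_rel·d = 23 > 0  ⇒  inside

inside=yes margin=289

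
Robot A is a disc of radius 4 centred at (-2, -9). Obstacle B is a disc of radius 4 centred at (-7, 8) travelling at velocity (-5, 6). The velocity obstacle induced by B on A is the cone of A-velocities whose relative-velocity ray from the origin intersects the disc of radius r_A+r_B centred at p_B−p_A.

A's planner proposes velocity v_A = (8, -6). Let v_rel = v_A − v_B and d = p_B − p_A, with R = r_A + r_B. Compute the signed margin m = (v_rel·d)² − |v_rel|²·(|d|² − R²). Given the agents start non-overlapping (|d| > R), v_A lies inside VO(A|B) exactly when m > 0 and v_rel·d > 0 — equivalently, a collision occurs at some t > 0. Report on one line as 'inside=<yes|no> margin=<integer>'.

d = (-5, 17),  |d|² = 314;  R = 4+4 = 8,  c = 314−8² = 250
v_rel = (13, -12),  |v_rel|² = 313;  v_rel·d = (13)·(-5) + (-12)·(17) = -269
313·t² + 538·t + 250 = 0  ⇒  m = (-269)² − 313·250 = -5889
m = -5889 < 0,  v_rel·d = -269 < 0  ⇒  outside

inside=no margin=-5889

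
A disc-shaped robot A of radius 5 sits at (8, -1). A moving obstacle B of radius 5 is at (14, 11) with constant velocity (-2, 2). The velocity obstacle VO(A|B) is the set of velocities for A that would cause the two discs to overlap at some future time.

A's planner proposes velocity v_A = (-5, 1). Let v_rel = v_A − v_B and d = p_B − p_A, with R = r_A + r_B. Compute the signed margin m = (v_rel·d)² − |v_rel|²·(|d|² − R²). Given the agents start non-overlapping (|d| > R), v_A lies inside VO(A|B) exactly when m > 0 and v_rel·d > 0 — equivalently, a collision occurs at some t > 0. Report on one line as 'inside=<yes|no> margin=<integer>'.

d = (6, 12),  |d|² = 180;  R = 5+5 = 10,  c = 180−10² = 80
v_rel = (-3, -1),  |v_rel|² = 10;  v_rel·d = (-3)·(6) + (-1)·(12) = -30
10·t² + 60·t + 80 = 0  ⇒  m = (-30)² − 10·80 = 100
m = 100 > 0,  v_rel·d = -30 < 0  ⇒  outside

inside=no margin=100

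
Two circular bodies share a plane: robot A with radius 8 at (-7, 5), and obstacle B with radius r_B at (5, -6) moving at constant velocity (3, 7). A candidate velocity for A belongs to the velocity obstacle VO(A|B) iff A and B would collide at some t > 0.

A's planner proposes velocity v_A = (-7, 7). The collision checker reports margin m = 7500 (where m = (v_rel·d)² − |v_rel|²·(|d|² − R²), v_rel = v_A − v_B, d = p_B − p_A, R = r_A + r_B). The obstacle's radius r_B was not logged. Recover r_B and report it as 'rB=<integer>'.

m = 7500
d = (12, -11);  v_rel = (-10, 0),  |v_rel|² = 100
v_rel×d = (-10)·(-11) − (0)·(12) = 110
since m = R²·100 − 110²:  R² = (12100 + 7500) / 100 = 196
R = √196 = 14  ⇒  r_B = 14 − 8 = 6

rB=6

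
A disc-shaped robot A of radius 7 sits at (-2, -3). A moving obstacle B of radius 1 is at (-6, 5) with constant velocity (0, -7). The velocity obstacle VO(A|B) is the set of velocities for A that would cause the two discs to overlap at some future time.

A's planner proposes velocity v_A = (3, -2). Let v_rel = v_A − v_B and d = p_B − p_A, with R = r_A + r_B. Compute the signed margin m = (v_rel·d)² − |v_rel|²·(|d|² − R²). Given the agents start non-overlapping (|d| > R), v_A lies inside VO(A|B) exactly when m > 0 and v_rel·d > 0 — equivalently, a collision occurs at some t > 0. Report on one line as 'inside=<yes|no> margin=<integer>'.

d = (-4, 8),  |d|² = 80;  R = 7+1 = 8,  c = 80−8² = 16
v_rel = (3, 5),  |v_rel|² = 34;  v_rel·d = (3)·(-4) + (5)·(8) = 28
34·t² − 56·t + 16 = 0  ⇒  m = 28² − 34·16 = 240
m = 240 > 0,  v_rel·d = 28 > 0  ⇒  inside

inside=yes margin=240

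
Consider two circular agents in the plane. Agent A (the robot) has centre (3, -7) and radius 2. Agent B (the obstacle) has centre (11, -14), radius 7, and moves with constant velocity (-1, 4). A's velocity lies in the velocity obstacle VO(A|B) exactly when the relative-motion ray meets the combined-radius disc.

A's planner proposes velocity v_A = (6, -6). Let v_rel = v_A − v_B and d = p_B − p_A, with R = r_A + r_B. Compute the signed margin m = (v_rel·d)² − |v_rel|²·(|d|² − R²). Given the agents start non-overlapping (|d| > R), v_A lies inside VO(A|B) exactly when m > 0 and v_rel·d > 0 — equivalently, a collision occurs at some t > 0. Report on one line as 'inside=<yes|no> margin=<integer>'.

d = (8, -7),  |d|² = 113;  R = 2+7 = 9,  c = 113−9² = 32
v_rel = (7, -10),  |v_rel|² = 149;  v_rel·d = (7)·(8) + (-10)·(-7) = 126
149·t² − 252·t + 32 = 0  ⇒  m = 126² − 149·32 = 11108
m = 11108 > 0,  v_rel·d = 126 > 0  ⇒  inside

inside=yes margin=11108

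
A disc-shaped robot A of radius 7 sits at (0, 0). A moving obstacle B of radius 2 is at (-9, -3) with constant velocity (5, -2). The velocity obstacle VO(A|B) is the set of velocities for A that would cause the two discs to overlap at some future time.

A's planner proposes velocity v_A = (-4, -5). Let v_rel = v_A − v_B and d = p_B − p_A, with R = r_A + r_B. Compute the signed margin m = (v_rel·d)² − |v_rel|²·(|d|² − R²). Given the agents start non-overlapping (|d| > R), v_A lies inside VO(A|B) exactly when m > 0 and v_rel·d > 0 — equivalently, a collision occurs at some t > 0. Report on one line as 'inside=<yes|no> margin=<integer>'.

d = (-9, -3),  |d|² = 90;  R = 7+2 = 9,  c = 90−9² = 9
v_rel = (-9, -3),  |v_rel|² = 90;  v_rel·d = (-9)·(-9) + (-3)·(-3) = 90
90·t² − 180·t + 9 = 0  ⇒  m = 90² − 90·9 = 7290
m = 7290 > 0,  v_rel·d = 90 > 0  ⇒  inside

inside=yes margin=7290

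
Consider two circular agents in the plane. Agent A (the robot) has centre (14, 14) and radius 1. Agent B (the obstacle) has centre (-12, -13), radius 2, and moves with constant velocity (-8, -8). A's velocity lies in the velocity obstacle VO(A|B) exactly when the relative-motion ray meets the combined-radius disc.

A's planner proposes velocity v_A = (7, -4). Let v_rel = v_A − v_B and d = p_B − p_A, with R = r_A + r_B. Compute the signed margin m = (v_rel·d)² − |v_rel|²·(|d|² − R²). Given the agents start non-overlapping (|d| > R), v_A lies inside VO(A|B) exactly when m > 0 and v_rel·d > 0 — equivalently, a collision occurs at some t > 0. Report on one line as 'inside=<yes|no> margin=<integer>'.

d = (-26, -27),  |d|² = 1405;  R = 1+2 = 3,  c = 1405−3² = 1396
v_rel = (15, 4),  |v_rel|² = 241;  v_rel·d = (15)·(-26) + (4)·(-27) = -498
241·t² + 996·t + 1396 = 0  ⇒  m = (-498)² − 241·1396 = -88432
m = -88432 < 0,  v_rel·d = -498 < 0  ⇒  outside

inside=no margin=-88432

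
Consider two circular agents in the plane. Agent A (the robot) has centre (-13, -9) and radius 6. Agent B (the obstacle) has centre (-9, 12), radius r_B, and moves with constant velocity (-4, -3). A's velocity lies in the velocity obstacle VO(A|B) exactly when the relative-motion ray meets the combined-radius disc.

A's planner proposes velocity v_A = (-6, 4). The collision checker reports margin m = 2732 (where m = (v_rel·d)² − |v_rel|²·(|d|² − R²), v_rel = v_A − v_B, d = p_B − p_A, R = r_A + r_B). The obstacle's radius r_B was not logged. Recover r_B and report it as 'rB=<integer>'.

m = 2732
d = (4, 21);  v_rel = (-2, 7),  |v_rel|² = 53
v_rel×d = (-2)·(21) − (7)·(4) = -70
since m = R²·53 − (-70)²:  R² = (4900 + 2732) / 53 = 144
R = √144 = 12  ⇒  r_B = 12 − 6 = 6

rB=6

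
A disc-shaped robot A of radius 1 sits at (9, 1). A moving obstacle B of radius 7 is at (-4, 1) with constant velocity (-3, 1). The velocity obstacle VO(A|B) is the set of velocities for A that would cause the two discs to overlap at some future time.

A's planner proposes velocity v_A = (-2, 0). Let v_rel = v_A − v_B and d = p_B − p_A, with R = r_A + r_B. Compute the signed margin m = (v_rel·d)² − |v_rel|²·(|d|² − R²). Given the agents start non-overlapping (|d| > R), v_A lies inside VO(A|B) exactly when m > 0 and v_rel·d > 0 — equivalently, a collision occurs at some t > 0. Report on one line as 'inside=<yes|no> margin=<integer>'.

d = (-13, 0),  |d|² = 169;  R = 1+7 = 8,  c = 169−8² = 105
v_rel = (1, -1),  |v_rel|² = 2;  v_rel·d = (1)·(-13) + (-1)·(0) = -13
2·t² + 26·t + 105 = 0  ⇒  m = (-13)² − 2·105 = -41
m = -41 < 0,  v_rel·d = -13 < 0  ⇒  outside

inside=no margin=-41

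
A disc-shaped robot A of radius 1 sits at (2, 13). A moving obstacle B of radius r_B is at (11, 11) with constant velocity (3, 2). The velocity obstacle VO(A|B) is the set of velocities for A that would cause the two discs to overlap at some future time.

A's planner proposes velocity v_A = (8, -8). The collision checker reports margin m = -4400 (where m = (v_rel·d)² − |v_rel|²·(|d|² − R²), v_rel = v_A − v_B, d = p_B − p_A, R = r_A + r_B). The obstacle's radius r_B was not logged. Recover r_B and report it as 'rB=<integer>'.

m = -4400
d = (9, -2);  v_rel = (5, -10),  |v_rel|² = 125
v_rel×d = (5)·(-2) − (-10)·(9) = 80
since m = R²·125 − 80²:  R² = (6400 + -4400) / 125 = 16
R = √16 = 4  ⇒  r_B = 4 − 1 = 3

rB=3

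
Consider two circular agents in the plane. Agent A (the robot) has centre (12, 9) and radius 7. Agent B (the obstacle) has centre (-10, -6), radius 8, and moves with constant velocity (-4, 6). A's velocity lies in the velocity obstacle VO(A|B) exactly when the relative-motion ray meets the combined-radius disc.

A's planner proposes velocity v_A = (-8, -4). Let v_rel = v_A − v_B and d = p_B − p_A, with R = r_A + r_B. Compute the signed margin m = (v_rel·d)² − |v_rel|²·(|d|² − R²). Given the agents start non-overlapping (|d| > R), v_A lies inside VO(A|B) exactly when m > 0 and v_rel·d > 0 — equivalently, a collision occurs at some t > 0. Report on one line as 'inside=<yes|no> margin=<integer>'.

d = (-22, -15),  |d|² = 709;  R = 7+8 = 15,  c = 709−15² = 484
v_rel = (-4, -10),  |v_rel|² = 116;  v_rel·d = (-4)·(-22) + (-10)·(-15) = 238
116·t² − 476·t + 484 = 0  ⇒  m = 238² − 116·484 = 500
m = 500 > 0,  v_rel·d = 238 > 0  ⇒  inside

inside=yes margin=500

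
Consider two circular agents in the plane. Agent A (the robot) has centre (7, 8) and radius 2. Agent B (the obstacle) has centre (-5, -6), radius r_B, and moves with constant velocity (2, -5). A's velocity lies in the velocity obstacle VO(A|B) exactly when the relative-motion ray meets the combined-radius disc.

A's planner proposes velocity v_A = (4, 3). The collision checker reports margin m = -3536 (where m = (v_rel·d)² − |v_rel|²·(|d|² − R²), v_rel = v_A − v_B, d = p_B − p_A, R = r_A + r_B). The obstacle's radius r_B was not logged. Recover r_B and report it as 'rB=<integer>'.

m = -3536
d = (-12, -14);  v_rel = (2, 8),  |v_rel|² = 68
v_rel×d = (2)·(-14) − (8)·(-12) = 68
since m = R²·68 − 68²:  R² = (4624 + -3536) / 68 = 16
R = √16 = 4  ⇒  r_B = 4 − 2 = 2

rB=2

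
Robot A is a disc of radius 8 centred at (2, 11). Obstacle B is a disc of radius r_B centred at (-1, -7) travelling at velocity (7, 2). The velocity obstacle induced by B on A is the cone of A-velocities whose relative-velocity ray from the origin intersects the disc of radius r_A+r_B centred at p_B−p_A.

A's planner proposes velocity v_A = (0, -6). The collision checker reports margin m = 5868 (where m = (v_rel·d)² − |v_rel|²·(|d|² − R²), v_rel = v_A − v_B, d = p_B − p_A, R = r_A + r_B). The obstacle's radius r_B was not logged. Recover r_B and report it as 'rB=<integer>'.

m = 5868
d = (-3, -18);  v_rel = (-7, -8),  |v_rel|² = 113
v_rel×d = (-7)·(-18) − (-8)·(-3) = 102
since m = R²·113 − 102²:  R² = (10404 + 5868) / 113 = 144
R = √144 = 12  ⇒  r_B = 12 − 8 = 4

rB=4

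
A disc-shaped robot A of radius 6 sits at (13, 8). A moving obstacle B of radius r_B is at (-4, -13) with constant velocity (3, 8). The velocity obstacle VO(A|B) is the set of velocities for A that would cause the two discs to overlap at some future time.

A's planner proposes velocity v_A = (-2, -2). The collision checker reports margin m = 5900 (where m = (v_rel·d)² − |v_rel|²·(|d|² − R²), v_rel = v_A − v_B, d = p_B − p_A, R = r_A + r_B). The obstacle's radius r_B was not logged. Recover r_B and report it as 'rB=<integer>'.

m = 5900
d = (-17, -21);  v_rel = (-5, -10),  |v_rel|² = 125
v_rel×d = (-5)·(-21) − (-10)·(-17) = -65
since m = R²·125 − (-65)²:  R² = (4225 + 5900) / 125 = 81
R = √81 = 9  ⇒  r_B = 9 − 6 = 3

rB=3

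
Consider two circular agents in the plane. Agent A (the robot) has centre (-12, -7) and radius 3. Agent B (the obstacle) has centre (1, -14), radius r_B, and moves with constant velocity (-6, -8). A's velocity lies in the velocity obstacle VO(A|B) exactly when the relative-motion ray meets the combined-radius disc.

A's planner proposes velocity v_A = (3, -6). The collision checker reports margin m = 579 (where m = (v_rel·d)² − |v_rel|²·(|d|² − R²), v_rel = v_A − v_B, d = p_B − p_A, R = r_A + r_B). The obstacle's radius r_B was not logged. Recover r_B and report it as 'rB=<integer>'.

m = 579
d = (13, -7);  v_rel = (9, 2),  |v_rel|² = 85
v_rel×d = (9)·(-7) − (2)·(13) = -89
since m = R²·85 − (-89)²:  R² = (7921 + 579) / 85 = 100
R = √100 = 10  ⇒  r_B = 10 − 3 = 7

rB=7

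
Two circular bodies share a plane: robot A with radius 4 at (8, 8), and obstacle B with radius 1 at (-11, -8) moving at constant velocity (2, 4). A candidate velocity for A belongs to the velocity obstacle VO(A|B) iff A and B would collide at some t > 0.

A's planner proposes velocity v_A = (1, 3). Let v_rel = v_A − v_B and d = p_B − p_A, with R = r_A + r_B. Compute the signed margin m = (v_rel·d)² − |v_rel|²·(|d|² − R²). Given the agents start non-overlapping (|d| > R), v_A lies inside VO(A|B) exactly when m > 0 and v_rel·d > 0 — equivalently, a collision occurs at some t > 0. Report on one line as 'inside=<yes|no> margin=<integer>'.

d = (-19, -16),  |d|² = 617;  R = 4+1 = 5,  c = 617−5² = 592
v_rel = (-1, -1),  |v_rel|² = 2;  v_rel·d = (-1)·(-19) + (-1)·(-16) = 35
2·t² − 70·t + 592 = 0  ⇒  m = 35² − 2·592 = 41
m = 41 > 0,  v_rel·d = 35 > 0  ⇒  inside

inside=yes margin=41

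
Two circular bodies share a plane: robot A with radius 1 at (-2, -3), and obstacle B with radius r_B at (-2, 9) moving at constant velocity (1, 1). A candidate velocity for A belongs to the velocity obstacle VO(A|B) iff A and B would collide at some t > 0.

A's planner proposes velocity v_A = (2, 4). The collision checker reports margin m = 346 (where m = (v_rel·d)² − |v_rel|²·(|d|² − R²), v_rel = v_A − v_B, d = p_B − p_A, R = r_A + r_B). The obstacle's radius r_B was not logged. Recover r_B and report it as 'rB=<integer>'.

m = 346
d = (0, 12);  v_rel = (1, 3),  |v_rel|² = 10
v_rel×d = (1)·(12) − (3)·(0) = 12
since m = R²·10 − 12²:  R² = (144 + 346) / 10 = 49
R = √49 = 7  ⇒  r_B = 7 − 1 = 6

rB=6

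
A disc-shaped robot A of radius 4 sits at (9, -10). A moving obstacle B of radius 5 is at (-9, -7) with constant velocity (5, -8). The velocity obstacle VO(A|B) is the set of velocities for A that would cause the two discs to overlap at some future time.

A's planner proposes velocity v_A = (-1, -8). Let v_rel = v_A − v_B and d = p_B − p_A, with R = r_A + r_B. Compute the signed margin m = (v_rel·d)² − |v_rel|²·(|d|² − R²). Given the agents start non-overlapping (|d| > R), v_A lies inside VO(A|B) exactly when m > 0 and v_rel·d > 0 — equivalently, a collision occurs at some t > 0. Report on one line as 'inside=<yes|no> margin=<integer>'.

d = (-18, 3),  |d|² = 333;  R = 4+5 = 9,  c = 333−9² = 252
v_rel = (-6, 0),  |v_rel|² = 36;  v_rel·d = (-6)·(-18) + (0)·(3) = 108
36·t² − 216·t + 252 = 0  ⇒  m = 108² − 36·252 = 2592
m = 2592 > 0,  v_rel·d = 108 > 0  ⇒  inside

inside=yes margin=2592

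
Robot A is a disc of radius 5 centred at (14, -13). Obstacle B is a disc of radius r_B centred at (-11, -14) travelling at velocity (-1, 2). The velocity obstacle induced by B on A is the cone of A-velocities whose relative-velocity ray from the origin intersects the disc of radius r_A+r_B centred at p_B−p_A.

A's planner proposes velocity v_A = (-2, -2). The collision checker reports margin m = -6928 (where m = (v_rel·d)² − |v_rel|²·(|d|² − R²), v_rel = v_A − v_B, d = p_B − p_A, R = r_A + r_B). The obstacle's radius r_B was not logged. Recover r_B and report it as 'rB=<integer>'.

m = -6928
d = (-25, -1);  v_rel = (-1, -4),  |v_rel|² = 17
v_rel×d = (-1)·(-1) − (-4)·(-25) = -99
since m = R²·17 − (-99)²:  R² = (9801 + -6928) / 17 = 169
R = √169 = 13  ⇒  r_B = 13 − 5 = 8

rB=8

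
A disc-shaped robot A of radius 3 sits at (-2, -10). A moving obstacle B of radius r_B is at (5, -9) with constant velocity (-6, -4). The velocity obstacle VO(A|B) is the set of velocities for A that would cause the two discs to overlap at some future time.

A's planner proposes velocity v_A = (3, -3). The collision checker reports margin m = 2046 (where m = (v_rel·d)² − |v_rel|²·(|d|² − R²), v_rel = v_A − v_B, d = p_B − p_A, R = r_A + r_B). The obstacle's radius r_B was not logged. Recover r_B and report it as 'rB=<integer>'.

m = 2046
d = (7, 1);  v_rel = (9, 1),  |v_rel|² = 82
v_rel×d = (9)·(1) − (1)·(7) = 2
since m = R²·82 − 2²:  R² = (4 + 2046) / 82 = 25
R = √25 = 5  ⇒  r_B = 5 − 3 = 2

rB=2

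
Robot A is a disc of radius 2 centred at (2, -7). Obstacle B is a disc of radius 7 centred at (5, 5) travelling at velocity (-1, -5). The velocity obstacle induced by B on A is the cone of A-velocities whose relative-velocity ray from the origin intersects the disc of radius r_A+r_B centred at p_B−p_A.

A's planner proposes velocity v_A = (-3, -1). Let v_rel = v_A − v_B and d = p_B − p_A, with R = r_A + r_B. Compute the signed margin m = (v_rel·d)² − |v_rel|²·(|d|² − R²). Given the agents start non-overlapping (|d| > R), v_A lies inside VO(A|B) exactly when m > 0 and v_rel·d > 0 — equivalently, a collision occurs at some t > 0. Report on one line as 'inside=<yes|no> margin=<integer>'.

d = (3, 12),  |d|² = 153;  R = 2+7 = 9,  c = 153−9² = 72
v_rel = (-2, 4),  |v_rel|² = 20;  v_rel·d = (-2)·(3) + (4)·(12) = 42
20·t² − 84·t + 72 = 0  ⇒  m = 42² − 20·72 = 324
m = 324 > 0,  v_rel·d = 42 > 0  ⇒  inside

inside=yes margin=324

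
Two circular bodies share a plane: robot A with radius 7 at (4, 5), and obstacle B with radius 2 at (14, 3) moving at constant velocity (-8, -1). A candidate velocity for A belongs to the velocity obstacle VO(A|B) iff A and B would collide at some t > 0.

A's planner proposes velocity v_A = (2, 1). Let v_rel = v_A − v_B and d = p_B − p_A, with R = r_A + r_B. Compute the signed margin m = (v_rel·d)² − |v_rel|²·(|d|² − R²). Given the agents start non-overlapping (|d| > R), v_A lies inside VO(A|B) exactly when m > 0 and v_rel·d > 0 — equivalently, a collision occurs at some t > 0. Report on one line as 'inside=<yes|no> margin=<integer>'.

d = (10, -2),  |d|² = 104;  R = 7+2 = 9,  c = 104−9² = 23
v_rel = (10, 2),  |v_rel|² = 104;  v_rel·d = (10)·(10) + (2)·(-2) = 96
104·t² − 192·t + 23 = 0  ⇒  m = 96² − 104·23 = 6824
m = 6824 > 0,  v_rel·d = 96 > 0  ⇒  inside

inside=yes margin=6824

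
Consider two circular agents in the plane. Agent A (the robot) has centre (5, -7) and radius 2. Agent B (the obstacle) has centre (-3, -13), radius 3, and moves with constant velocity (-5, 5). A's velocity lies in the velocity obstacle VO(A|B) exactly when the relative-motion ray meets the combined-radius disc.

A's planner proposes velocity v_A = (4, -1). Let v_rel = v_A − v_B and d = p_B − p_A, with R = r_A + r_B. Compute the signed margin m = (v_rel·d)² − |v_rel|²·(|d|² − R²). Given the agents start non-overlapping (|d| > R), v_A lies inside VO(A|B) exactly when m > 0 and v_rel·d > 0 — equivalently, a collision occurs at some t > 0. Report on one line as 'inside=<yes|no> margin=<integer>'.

d = (-8, -6),  |d|² = 100;  R = 2+3 = 5,  c = 100−5² = 75
v_rel = (9, -6),  |v_rel|² = 117;  v_rel·d = (9)·(-8) + (-6)·(-6) = -36
117·t² + 72·t + 75 = 0  ⇒  m = (-36)² − 117·75 = -7479
m = -7479 < 0,  v_rel·d = -36 < 0  ⇒  outside

inside=no margin=-7479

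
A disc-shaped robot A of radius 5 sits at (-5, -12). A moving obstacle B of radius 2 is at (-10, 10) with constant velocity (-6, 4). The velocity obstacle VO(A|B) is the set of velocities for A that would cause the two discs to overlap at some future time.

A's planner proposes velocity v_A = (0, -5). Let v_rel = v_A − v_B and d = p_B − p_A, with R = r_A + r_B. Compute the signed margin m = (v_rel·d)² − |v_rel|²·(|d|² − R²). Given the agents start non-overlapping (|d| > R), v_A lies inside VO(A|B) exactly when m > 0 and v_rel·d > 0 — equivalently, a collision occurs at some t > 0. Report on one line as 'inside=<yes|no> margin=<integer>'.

d = (-5, 22),  |d|² = 509;  R = 5+2 = 7,  c = 509−7² = 460
v_rel = (6, -9),  |v_rel|² = 117;  v_rel·d = (6)·(-5) + (-9)·(22) = -228
117·t² + 456·t + 460 = 0  ⇒  m = (-228)² − 117·460 = -1836
m = -1836 < 0,  v_rel·d = -228 < 0  ⇒  outside

inside=no margin=-1836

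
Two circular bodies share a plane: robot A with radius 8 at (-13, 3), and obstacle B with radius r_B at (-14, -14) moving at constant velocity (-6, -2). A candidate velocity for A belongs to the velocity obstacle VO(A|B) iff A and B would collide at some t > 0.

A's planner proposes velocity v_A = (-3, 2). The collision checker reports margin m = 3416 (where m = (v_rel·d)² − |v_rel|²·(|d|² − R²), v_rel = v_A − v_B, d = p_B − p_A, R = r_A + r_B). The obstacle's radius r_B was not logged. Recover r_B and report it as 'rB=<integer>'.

m = 3416
d = (-1, -17);  v_rel = (3, 4),  |v_rel|² = 25
v_rel×d = (3)·(-17) − (4)·(-1) = -47
since m = R²·25 − (-47)²:  R² = (2209 + 3416) / 25 = 225
R = √225 = 15  ⇒  r_B = 15 − 8 = 7

rB=7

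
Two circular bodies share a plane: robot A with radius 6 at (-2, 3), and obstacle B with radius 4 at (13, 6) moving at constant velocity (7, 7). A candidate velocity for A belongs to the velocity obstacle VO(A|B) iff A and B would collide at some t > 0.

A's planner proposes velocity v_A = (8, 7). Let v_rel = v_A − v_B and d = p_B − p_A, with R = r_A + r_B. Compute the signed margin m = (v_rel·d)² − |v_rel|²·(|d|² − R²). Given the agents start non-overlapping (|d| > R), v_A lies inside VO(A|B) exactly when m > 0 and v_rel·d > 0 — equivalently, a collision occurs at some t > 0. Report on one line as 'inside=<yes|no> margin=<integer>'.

d = (15, 3),  |d|² = 234;  R = 6+4 = 10,  c = 234−10² = 134
v_rel = (1, 0),  |v_rel|² = 1;  v_rel·d = (1)·(15) + (0)·(3) = 15
1·t² − 30·t + 134 = 0  ⇒  m = 15² − 1·134 = 91
m = 91 > 0,  v_rel·d = 15 > 0  ⇒  inside

inside=yes margin=91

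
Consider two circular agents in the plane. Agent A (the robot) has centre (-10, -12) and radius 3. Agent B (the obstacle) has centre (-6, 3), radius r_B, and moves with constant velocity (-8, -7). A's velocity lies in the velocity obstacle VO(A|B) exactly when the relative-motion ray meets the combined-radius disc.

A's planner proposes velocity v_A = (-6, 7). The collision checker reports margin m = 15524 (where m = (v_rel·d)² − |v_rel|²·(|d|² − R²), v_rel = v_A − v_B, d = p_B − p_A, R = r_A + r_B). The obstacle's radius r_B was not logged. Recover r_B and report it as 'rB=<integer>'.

m = 15524
d = (4, 15);  v_rel = (2, 14),  |v_rel|² = 200
v_rel×d = (2)·(15) − (14)·(4) = -26
since m = R²·200 − (-26)²:  R² = (676 + 15524) / 200 = 81
R = √81 = 9  ⇒  r_B = 9 − 3 = 6

rB=6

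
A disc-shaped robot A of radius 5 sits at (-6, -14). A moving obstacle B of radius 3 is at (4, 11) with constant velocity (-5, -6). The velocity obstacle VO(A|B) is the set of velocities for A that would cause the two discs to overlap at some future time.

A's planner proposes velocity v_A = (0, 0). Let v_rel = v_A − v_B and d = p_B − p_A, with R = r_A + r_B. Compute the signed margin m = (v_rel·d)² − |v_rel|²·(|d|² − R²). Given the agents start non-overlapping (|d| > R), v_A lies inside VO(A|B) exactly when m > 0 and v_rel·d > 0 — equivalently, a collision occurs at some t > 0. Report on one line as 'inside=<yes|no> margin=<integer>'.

d = (10, 25),  |d|² = 725;  R = 5+3 = 8,  c = 725−8² = 661
v_rel = (5, 6),  |v_rel|² = 61;  v_rel·d = (5)·(10) + (6)·(25) = 200
61·t² − 400·t + 661 = 0  ⇒  m = 200² − 61·661 = -321
m = -321 < 0,  v_rel·d = 200 > 0  ⇒  outside

inside=no margin=-321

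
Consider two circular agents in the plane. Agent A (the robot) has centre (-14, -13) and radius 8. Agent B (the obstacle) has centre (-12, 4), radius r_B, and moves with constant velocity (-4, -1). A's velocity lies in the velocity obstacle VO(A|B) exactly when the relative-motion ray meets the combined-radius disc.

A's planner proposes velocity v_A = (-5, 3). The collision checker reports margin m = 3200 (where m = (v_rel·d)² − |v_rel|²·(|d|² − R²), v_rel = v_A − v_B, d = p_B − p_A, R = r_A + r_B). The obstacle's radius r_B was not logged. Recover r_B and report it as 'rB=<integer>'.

m = 3200
d = (2, 17);  v_rel = (-1, 4),  |v_rel|² = 17
v_rel×d = (-1)·(17) − (4)·(2) = -25
since m = R²·17 − (-25)²:  R² = (625 + 3200) / 17 = 225
R = √225 = 15  ⇒  r_B = 15 − 8 = 7

rB=7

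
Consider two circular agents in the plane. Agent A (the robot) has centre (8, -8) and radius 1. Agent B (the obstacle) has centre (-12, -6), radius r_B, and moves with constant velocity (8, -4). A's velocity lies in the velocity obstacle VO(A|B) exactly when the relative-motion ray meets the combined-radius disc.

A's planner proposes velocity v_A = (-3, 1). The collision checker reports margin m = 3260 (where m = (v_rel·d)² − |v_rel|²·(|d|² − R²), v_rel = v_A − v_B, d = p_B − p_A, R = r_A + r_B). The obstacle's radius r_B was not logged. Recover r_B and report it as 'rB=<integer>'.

m = 3260
d = (-20, 2);  v_rel = (-11, 5),  |v_rel|² = 146
v_rel×d = (-11)·(2) − (5)·(-20) = 78
since m = R²·146 − 78²:  R² = (6084 + 3260) / 146 = 64
R = √64 = 8  ⇒  r_B = 8 − 1 = 7

rB=7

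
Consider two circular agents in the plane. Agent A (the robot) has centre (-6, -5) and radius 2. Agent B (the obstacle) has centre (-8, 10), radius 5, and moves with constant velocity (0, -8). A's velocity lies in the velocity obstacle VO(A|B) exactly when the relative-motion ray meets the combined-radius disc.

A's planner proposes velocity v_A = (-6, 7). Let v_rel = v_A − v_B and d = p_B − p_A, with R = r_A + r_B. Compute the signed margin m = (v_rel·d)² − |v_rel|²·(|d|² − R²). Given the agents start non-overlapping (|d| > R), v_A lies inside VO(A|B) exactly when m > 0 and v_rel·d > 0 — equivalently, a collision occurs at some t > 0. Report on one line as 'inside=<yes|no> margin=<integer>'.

d = (-2, 15),  |d|² = 229;  R = 2+5 = 7,  c = 229−7² = 180
v_rel = (-6, 15),  |v_rel|² = 261;  v_rel·d = (-6)·(-2) + (15)·(15) = 237
261·t² − 474·t + 180 = 0  ⇒  m = 237² − 261·180 = 9189
m = 9189 > 0,  v_rel·d = 237 > 0  ⇒  inside

inside=yes margin=9189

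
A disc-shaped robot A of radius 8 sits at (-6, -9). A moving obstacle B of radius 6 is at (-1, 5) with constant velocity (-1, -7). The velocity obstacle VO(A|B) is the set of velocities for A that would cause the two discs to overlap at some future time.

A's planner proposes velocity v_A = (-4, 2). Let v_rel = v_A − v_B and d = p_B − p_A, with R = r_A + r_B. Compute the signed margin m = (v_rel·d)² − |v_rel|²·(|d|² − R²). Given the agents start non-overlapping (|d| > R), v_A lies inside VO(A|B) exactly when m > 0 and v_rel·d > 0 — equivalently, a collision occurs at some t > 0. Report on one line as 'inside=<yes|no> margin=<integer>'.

d = (5, 14),  |d|² = 221;  R = 8+6 = 14,  c = 221−14² = 25
v_rel = (-3, 9),  |v_rel|² = 90;  v_rel·d = (-3)·(5) + (9)·(14) = 111
90·t² − 222·t + 25 = 0  ⇒  m = 111² − 90·25 = 10071
m = 10071 > 0,  v_rel·d = 111 > 0  ⇒  inside

inside=yes margin=10071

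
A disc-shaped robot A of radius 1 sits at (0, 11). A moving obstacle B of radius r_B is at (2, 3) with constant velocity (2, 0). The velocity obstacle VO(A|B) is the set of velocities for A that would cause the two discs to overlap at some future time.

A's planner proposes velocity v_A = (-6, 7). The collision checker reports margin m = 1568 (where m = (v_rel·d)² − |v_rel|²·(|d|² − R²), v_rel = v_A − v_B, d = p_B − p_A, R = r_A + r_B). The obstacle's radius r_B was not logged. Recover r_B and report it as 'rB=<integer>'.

m = 1568
d = (2, -8);  v_rel = (-8, 7),  |v_rel|² = 113
v_rel×d = (-8)·(-8) − (7)·(2) = 50
since m = R²·113 − 50²:  R² = (2500 + 1568) / 113 = 36
R = √36 = 6  ⇒  r_B = 6 − 1 = 5

rB=5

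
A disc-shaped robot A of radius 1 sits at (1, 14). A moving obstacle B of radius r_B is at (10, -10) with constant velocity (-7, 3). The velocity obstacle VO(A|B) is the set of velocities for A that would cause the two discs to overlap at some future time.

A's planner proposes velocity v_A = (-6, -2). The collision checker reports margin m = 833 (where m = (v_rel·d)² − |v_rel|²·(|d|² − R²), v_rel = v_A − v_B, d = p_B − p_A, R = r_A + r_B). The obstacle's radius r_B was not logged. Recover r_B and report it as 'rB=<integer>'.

m = 833
d = (9, -24);  v_rel = (1, -5),  |v_rel|² = 26
v_rel×d = (1)·(-24) − (-5)·(9) = 21
since m = R²·26 − 21²:  R² = (441 + 833) / 26 = 49
R = √49 = 7  ⇒  r_B = 7 − 1 = 6

rB=6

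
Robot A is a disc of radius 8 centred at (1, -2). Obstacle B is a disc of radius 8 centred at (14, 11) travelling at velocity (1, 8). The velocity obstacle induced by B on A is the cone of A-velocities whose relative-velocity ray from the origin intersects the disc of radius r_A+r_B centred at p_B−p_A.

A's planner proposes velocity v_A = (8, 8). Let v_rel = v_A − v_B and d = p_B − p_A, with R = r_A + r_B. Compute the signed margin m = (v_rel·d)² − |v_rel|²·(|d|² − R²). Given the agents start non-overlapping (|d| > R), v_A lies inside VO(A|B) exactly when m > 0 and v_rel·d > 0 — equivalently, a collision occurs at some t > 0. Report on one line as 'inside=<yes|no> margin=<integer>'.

d = (13, 13),  |d|² = 338;  R = 8+8 = 16,  c = 338−16² = 82
v_rel = (7, 0),  |v_rel|² = 49;  v_rel·d = (7)·(13) + (0)·(13) = 91
49·t² − 182·t + 82 = 0  ⇒  m = 91² − 49·82 = 4263
m = 4263 > 0,  v_rel·d = 91 > 0  ⇒  inside

inside=yes margin=4263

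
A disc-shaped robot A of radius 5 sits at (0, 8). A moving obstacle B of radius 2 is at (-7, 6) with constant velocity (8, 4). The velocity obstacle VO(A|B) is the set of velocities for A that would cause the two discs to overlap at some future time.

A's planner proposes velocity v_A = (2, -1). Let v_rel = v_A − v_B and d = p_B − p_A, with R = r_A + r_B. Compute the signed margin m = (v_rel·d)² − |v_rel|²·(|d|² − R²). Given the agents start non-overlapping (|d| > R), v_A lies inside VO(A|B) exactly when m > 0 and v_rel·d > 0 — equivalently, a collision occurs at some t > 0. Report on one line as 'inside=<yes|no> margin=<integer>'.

d = (-7, -2),  |d|² = 53;  R = 5+2 = 7,  c = 53−7² = 4
v_rel = (-6, -5),  |v_rel|² = 61;  v_rel·d = (-6)·(-7) + (-5)·(-2) = 52
61·t² − 104·t + 4 = 0  ⇒  m = 52² − 61·4 = 2460
m = 2460 > 0,  v_rel·d = 52 > 0  ⇒  inside

inside=yes margin=2460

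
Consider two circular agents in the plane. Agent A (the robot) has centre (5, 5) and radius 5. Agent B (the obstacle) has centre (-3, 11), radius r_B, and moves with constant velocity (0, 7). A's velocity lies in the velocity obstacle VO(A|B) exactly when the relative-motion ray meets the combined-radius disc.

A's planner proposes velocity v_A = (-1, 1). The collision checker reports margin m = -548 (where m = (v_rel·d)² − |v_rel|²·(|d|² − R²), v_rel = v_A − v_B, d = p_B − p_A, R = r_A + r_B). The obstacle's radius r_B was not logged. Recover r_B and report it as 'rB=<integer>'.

m = -548
d = (-8, 6);  v_rel = (-1, -6),  |v_rel|² = 37
v_rel×d = (-1)·(6) − (-6)·(-8) = -54
since m = R²·37 − (-54)²:  R² = (2916 + -548) / 37 = 64
R = √64 = 8  ⇒  r_B = 8 − 5 = 3

rB=3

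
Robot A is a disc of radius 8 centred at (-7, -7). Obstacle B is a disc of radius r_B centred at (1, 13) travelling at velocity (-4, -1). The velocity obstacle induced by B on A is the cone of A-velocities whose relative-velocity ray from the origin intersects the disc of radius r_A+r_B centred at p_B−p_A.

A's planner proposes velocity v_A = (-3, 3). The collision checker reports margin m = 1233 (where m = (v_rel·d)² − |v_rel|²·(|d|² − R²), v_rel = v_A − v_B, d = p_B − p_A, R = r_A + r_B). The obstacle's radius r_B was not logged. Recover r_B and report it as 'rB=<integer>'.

m = 1233
d = (8, 20);  v_rel = (1, 4),  |v_rel|² = 17
v_rel×d = (1)·(20) − (4)·(8) = -12
since m = R²·17 − (-12)²:  R² = (144 + 1233) / 17 = 81
R = √81 = 9  ⇒  r_B = 9 − 8 = 1

rB=1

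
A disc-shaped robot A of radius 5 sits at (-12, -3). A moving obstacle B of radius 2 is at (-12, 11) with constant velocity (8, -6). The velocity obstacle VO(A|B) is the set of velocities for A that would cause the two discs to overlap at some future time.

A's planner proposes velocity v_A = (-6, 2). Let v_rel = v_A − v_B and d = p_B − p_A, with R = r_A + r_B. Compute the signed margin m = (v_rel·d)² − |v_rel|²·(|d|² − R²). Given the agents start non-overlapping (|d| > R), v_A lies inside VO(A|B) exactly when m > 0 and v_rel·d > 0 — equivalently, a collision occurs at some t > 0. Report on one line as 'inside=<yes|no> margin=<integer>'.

d = (0, 14),  |d|² = 196;  R = 5+2 = 7,  c = 196−7² = 147
v_rel = (-14, 8),  |v_rel|² = 260;  v_rel·d = (-14)·(0) + (8)·(14) = 112
260·t² − 224·t + 147 = 0  ⇒  m = 112² − 260·147 = -25676
m = -25676 < 0,  v_rel·d = 112 > 0  ⇒  outside

inside=no margin=-25676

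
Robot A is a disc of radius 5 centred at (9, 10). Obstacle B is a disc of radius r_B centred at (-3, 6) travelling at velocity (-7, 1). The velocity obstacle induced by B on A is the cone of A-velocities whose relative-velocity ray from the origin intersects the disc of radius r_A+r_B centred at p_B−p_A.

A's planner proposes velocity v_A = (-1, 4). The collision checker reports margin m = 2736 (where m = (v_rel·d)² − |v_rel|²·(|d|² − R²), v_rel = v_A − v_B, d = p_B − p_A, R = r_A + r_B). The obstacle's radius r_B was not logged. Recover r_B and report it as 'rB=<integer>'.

m = 2736
d = (-12, -4);  v_rel = (6, 3),  |v_rel|² = 45
v_rel×d = (6)·(-4) − (3)·(-12) = 12
since m = R²·45 − 12²:  R² = (144 + 2736) / 45 = 64
R = √64 = 8  ⇒  r_B = 8 − 5 = 3

rB=3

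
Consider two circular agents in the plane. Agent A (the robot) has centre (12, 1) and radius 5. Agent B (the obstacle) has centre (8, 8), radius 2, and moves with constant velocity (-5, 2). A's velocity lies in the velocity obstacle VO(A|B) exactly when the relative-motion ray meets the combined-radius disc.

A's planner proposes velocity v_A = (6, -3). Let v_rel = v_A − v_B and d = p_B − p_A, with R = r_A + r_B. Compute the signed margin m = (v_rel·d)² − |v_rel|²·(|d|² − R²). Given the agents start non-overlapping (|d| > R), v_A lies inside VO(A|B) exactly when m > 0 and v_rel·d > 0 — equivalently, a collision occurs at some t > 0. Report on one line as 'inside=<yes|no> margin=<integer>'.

d = (-4, 7),  |d|² = 65;  R = 5+2 = 7,  c = 65−7² = 16
v_rel = (11, -5),  |v_rel|² = 146;  v_rel·d = (11)·(-4) + (-5)·(7) = -79
146·t² + 158·t + 16 = 0  ⇒  m = (-79)² − 146·16 = 3905
m = 3905 > 0,  v_rel·d = -79 < 0  ⇒  outside

inside=no margin=3905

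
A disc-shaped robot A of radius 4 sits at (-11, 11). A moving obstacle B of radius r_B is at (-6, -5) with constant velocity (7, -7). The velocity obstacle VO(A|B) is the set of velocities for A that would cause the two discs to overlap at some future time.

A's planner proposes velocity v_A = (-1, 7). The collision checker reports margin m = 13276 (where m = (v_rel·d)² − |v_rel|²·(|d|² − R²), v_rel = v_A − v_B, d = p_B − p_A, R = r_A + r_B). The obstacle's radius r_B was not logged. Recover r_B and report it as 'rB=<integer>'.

m = 13276
d = (5, -16);  v_rel = (-8, 14),  |v_rel|² = 260
v_rel×d = (-8)·(-16) − (14)·(5) = 58
since m = R²·260 − 58²:  R² = (3364 + 13276) / 260 = 64
R = √64 = 8  ⇒  r_B = 8 − 4 = 4

rB=4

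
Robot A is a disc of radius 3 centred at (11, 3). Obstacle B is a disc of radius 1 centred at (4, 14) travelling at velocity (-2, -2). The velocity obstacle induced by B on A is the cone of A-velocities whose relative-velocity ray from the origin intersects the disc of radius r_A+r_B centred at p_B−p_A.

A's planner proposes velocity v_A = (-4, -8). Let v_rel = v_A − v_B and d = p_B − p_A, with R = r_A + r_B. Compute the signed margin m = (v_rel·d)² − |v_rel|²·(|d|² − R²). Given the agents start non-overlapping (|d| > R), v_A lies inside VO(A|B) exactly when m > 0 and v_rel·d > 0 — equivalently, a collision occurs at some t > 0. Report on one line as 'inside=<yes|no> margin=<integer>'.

d = (-7, 11),  |d|² = 170;  R = 3+1 = 4,  c = 170−4² = 154
v_rel = (-2, -6),  |v_rel|² = 40;  v_rel·d = (-2)·(-7) + (-6)·(11) = -52
40·t² + 104·t + 154 = 0  ⇒  m = (-52)² − 40·154 = -3456
m = -3456 < 0,  v_rel·d = -52 < 0  ⇒  outside

inside=no margin=-3456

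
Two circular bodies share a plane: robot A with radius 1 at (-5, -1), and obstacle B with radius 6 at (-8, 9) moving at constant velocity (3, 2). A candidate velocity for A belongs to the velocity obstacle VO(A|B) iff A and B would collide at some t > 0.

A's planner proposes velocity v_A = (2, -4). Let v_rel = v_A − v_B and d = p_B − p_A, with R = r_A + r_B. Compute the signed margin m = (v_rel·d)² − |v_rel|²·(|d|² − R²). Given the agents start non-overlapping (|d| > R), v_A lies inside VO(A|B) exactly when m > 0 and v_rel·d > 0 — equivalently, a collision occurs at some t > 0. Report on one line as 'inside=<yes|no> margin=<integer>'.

d = (-3, 10),  |d|² = 109;  R = 1+6 = 7,  c = 109−7² = 60
v_rel = (-1, -6),  |v_rel|² = 37;  v_rel·d = (-1)·(-3) + (-6)·(10) = -57
37·t² + 114·t + 60 = 0  ⇒  m = (-57)² − 37·60 = 1029
m = 1029 > 0,  v_rel·d = -57 < 0  ⇒  outside

inside=no margin=1029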